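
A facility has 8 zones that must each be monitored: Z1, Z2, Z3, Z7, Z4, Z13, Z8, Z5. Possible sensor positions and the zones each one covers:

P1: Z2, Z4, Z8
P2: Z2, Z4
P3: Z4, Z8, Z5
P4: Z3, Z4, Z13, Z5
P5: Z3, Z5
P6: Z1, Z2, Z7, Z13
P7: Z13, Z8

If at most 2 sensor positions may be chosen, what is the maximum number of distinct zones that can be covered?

Choosing P3, P6 covers {Z1, Z2, Z7, Z4, Z13, Z8, Z5} — 7 zones.
No choice of 2 sensor positions does better; here Z3 is left uncovered.

7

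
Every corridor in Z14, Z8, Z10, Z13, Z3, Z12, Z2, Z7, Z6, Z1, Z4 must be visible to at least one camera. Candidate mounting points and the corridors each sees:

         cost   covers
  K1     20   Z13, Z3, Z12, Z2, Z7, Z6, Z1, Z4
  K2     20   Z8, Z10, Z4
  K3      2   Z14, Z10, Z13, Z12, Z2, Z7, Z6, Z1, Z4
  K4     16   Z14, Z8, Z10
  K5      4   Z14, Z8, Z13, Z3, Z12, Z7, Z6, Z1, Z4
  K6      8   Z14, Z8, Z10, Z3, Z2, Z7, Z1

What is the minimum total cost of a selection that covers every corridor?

6

K3, K5 cover every corridor at cost 2 + 4 = 6.
Any cover uses at least 2 camera mounts; among all covering selections none totals below 6.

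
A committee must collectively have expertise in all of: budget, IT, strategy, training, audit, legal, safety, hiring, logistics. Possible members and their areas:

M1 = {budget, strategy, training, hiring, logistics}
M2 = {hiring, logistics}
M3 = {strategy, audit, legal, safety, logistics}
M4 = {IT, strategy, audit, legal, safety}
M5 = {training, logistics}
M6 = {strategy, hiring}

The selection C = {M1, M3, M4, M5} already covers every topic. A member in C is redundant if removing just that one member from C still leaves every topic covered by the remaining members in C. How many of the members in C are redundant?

2

Drop M1: budget, hiring uncovered — not redundant.
Drop M3: the rest still cover every topic — redundant.
Drop M4: IT uncovered — not redundant.
Drop M5: the rest still cover every topic — redundant.
2 redundant: M3, M5.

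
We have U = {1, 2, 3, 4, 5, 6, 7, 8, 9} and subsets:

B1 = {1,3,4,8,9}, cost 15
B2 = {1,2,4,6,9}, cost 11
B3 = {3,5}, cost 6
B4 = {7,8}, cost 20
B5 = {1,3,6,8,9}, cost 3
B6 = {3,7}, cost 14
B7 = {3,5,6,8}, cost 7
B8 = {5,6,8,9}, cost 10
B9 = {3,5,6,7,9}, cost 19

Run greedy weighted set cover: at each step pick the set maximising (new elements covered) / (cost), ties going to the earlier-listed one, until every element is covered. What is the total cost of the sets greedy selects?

Pick 1: B5 adds 5 new (1, 3, 6, 8, 9) at cost 3 (ratio 5/3).
Pick 2: B2 adds 2 new (2, 4) at cost 11 (ratio 2/11).
Pick 3: B3 adds 1 new (5) at cost 6 (ratio 1/6).
Pick 4: B6 adds 1 new (7) at cost 14 (ratio 1/14).
Greedy total cost: 3 + 11 + 6 + 14 = 34. (The true optimum is 32, so greedy overshoots here.)

34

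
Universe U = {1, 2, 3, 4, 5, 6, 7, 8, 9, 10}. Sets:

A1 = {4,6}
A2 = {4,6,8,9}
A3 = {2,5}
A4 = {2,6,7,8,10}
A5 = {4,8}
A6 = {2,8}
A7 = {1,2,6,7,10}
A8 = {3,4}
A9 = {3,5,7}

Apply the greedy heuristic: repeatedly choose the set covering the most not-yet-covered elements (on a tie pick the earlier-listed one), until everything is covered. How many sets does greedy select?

Pick 1: A4 covers 5 new elements (2, 6, 7, 8, 10).
Pick 2: A2 covers 2 new elements (4, 9).
Pick 3: A9 covers 2 new elements (3, 5).
Pick 4: A7 covers 1 new elements (1).
Greedy uses 4 sets. (The true minimum is 3.)

4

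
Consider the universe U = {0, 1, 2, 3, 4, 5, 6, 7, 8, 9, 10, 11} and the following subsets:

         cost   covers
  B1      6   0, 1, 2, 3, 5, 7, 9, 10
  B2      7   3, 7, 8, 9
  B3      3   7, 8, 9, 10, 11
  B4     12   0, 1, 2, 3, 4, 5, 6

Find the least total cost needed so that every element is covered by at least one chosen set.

B3, B4 cover every element at cost 3 + 12 = 15.
Any cover uses at least 2 sets; among all covering selections none totals below 15.

15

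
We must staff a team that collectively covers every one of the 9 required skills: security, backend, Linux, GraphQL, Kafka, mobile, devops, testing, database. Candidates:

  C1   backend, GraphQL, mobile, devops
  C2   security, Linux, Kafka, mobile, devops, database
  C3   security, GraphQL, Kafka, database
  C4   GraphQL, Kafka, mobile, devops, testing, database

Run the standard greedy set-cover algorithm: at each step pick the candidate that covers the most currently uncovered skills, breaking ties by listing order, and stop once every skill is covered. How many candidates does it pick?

3

Pick 1: C2 covers 6 new skills (security, Linux, Kafka, mobile, devops, database).
Pick 2: C1 covers 2 new skills (backend, GraphQL).
Pick 3: C4 covers 1 new skills (testing).
Greedy uses 3 candidates.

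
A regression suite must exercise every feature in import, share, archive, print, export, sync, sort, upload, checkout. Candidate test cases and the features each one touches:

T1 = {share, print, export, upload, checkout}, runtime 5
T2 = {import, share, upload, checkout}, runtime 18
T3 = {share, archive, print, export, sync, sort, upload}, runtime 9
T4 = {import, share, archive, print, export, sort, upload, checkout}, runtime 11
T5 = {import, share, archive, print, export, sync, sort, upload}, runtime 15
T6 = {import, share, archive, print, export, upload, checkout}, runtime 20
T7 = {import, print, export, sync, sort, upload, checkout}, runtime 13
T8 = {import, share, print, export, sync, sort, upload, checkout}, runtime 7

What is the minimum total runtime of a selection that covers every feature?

16

T3, T8 cover every feature at runtime 9 + 7 = 16.
Any cover uses at least 2 test cases; among all covering selections none totals below 16.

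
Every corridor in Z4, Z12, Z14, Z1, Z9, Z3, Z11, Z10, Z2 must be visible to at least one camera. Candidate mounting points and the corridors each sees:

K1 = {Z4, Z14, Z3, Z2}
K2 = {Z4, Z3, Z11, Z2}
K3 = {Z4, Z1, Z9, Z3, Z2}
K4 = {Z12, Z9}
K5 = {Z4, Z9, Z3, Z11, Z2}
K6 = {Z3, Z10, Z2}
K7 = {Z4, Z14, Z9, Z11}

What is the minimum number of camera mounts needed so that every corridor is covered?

K3, K4, K6, K7 together cover {Z4, Z12, Z14, Z1, Z9, Z3, Z11, Z10, Z2} — every corridor.
No 3 of the 7 camera mounts cover everything (all 35 triples fall short), so 4 is minimum.

4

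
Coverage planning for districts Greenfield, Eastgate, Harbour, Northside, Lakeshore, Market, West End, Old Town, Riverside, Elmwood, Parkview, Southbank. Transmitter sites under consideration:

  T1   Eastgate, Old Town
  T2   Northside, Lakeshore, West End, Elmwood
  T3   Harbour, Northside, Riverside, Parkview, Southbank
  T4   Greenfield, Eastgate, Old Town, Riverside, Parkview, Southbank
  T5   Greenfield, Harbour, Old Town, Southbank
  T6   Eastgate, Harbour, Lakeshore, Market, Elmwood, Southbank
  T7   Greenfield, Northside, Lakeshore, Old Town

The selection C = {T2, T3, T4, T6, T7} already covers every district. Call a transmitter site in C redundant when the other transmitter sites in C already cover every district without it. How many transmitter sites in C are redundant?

3

Drop T2: West End uncovered — not redundant.
Drop T3: the rest still cover every district — redundant.
Drop T4: the rest still cover every district — redundant.
Drop T6: Market uncovered — not redundant.
Drop T7: the rest still cover every district — redundant.
3 redundant: T3, T4, T7.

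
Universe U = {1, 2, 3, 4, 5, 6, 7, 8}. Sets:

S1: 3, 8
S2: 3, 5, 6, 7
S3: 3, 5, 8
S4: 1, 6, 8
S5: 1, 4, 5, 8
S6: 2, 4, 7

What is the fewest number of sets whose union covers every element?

3

S2, S4, S6 together cover {1, 2, 3, 4, 5, 6, 7, 8} — every element.
No 2 of the 6 sets cover everything (all 15 pairs fall short), so 3 is minimum.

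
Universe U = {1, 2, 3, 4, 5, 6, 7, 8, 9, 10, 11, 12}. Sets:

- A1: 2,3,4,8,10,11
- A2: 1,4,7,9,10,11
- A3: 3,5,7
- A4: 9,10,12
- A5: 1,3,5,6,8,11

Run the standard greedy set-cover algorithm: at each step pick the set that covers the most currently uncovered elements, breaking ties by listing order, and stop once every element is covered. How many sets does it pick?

Pick 1: A1 covers 6 new elements (2, 3, 4, 8, 10, 11).
Pick 2: A2 covers 3 new elements (1, 7, 9).
Pick 3: A5 covers 2 new elements (5, 6).
Pick 4: A4 covers 1 new elements (12).
Greedy uses 4 sets.

4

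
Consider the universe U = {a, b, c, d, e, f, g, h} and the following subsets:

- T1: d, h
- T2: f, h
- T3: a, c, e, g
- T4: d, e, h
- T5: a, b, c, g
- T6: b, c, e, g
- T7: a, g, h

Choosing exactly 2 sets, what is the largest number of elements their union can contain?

7

Choosing T4, T5 covers {a, b, c, d, e, g, h} — 7 elements.
No choice of 2 sets does better; here f is left uncovered.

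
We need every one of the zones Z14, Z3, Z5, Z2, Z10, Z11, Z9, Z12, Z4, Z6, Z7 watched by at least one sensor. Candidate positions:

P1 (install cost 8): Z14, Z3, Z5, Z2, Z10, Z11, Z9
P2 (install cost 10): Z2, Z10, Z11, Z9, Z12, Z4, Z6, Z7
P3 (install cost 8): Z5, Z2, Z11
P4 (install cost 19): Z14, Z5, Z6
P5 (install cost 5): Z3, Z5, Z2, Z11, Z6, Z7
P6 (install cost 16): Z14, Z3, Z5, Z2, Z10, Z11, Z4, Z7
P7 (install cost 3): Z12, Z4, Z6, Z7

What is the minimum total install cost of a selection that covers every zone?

P1, P7 cover every zone at install cost 8 + 3 = 11.
Any cover uses at least 2 sensor positions; among all covering selections none totals below 11.

11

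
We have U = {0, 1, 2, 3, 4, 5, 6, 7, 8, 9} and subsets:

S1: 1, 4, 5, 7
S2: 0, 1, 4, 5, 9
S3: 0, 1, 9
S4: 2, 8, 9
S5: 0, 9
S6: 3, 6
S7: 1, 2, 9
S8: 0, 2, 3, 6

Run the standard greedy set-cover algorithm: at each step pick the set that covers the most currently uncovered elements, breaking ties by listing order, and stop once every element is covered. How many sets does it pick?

4

Pick 1: S2 covers 5 new elements (0, 1, 4, 5, 9).
Pick 2: S8 covers 3 new elements (2, 3, 6).
Pick 3: S1 covers 1 new elements (7).
Pick 4: S4 covers 1 new elements (8).
Greedy uses 4 sets. (The true minimum is 3.)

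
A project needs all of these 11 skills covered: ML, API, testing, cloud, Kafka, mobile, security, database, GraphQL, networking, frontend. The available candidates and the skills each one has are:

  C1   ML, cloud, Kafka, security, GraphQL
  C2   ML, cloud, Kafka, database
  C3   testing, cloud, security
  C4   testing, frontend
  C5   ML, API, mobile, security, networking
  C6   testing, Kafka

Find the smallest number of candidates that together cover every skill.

C1, C2, C4, C5 together cover {ML, API, testing, cloud, Kafka, mobile, security, database, GraphQL, networking, frontend} — every skill.
No 3 of the 6 candidates cover everything (all 20 triples fall short), so 4 is minimum.

4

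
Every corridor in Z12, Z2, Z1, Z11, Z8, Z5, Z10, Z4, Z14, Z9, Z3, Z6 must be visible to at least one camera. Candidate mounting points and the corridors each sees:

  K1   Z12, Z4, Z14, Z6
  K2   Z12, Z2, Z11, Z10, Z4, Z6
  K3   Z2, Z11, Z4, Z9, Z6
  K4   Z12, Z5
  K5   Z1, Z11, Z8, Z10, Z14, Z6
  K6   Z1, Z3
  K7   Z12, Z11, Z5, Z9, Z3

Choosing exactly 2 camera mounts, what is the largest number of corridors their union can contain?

10

Choosing K5, K7 covers {Z12, Z1, Z11, Z8, Z5, Z10, Z14, Z9, Z3, Z6} — 10 corridors.
No choice of 2 camera mounts does better; here Z2, Z4 are left uncovered.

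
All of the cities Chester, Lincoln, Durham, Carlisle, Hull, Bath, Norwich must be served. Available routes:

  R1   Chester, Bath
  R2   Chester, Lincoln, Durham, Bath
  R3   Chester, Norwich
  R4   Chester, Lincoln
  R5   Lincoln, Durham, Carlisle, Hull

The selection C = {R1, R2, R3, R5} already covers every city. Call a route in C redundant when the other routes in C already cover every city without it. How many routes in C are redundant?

2

Drop R1: the rest still cover every city — redundant.
Drop R2: the rest still cover every city — redundant.
Drop R3: Norwich uncovered — not redundant.
Drop R5: Carlisle, Hull uncovered — not redundant.
2 redundant: R1, R2.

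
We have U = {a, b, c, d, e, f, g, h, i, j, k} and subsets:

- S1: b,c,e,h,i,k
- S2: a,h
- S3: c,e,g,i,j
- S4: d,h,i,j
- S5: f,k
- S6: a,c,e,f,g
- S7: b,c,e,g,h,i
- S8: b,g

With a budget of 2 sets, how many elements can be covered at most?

Choosing S1, S6 covers {a, b, c, e, f, g, h, i, k} — 9 elements.
No choice of 2 sets does better; here d, j are left uncovered.

9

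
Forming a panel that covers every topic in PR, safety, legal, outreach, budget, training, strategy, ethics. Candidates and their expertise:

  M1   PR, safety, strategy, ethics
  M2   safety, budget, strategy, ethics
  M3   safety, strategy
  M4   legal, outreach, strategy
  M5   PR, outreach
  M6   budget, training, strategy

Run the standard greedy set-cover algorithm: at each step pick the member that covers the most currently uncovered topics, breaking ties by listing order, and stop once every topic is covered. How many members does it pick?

Pick 1: M1 covers 4 new topics (PR, safety, strategy, ethics).
Pick 2: M4 covers 2 new topics (legal, outreach).
Pick 3: M6 covers 2 new topics (budget, training).
Greedy uses 3 members.

3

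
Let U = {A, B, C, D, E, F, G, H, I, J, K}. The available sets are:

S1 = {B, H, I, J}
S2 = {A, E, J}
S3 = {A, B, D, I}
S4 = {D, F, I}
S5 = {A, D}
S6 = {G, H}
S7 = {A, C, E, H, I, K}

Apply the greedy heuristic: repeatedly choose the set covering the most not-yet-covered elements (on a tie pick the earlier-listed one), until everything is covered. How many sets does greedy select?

4

Pick 1: S7 covers 6 new elements (A, C, E, H, I, K).
Pick 2: S1 covers 2 new elements (B, J).
Pick 3: S4 covers 2 new elements (D, F).
Pick 4: S6 covers 1 new elements (G).
Greedy uses 4 sets.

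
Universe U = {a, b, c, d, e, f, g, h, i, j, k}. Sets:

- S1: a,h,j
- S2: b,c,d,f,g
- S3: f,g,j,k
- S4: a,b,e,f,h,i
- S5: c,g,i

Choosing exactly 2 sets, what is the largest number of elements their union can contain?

9

Choosing S2, S4 covers {a, b, c, d, e, f, g, h, i} — 9 elements.
No choice of 2 sets does better; here j, k are left uncovered.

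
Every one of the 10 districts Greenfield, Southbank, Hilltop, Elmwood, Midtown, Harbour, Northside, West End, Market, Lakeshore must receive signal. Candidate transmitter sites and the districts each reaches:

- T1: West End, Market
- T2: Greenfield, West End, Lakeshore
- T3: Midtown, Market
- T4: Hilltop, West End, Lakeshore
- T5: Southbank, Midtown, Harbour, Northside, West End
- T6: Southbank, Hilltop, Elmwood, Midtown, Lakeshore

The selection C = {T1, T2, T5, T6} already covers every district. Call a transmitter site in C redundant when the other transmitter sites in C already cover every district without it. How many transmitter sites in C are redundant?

Drop T1: Market uncovered — not redundant.
Drop T2: Greenfield uncovered — not redundant.
Drop T5: Harbour, Northside uncovered — not redundant.
Drop T6: Hilltop, Elmwood uncovered — not redundant.
None of the transmitter sites in C is redundant.

0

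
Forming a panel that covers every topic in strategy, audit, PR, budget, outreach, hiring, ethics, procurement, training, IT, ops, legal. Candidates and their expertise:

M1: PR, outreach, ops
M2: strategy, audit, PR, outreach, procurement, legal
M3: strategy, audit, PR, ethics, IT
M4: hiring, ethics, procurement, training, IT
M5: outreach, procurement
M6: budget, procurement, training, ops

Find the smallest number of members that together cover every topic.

M2, M4, M6 together cover {strategy, audit, PR, budget, outreach, hiring, ethics, procurement, training, IT, ops, legal} — every topic.
No 2 of the 6 members cover everything (all 15 pairs fall short), so 3 is minimum.

3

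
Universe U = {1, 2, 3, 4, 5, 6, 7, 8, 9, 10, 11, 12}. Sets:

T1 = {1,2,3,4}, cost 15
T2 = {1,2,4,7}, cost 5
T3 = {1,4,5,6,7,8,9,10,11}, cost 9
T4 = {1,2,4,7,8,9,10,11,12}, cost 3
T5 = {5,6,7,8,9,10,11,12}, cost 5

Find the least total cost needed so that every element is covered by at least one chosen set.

20

T1, T5 cover every element at cost 15 + 5 = 20.
Any cover uses at least 2 sets; among all covering selections none totals below 20.
Greedy by coverage-per-cost would pick T4, T5, T1 for 23 — worse than the optimum 20.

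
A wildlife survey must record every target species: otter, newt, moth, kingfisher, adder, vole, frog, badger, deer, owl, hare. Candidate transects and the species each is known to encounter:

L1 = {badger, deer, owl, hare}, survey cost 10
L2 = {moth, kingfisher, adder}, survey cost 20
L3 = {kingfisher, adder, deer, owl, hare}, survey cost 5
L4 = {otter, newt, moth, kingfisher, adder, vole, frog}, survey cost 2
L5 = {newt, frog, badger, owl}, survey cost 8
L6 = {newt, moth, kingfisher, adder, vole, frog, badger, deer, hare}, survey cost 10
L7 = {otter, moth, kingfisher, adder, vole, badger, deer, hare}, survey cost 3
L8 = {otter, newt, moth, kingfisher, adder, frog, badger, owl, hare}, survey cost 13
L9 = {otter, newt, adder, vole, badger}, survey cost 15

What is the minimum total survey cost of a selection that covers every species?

10

L3, L4, L7 cover every species at survey cost 5 + 2 + 3 = 10.
Any cover uses at least 2 transects; among all covering selections none totals below 10.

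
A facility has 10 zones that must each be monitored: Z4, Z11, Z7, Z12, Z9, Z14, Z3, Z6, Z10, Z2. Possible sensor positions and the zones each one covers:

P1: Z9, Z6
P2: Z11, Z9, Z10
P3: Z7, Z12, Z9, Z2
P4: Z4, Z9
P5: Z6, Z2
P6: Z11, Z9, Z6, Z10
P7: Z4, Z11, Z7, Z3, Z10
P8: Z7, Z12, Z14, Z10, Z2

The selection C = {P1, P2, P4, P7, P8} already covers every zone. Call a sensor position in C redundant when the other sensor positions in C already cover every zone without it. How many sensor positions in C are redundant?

2

Drop P1: Z6 uncovered — not redundant.
Drop P2: the rest still cover every zone — redundant.
Drop P4: the rest still cover every zone — redundant.
Drop P7: Z3 uncovered — not redundant.
Drop P8: Z12, Z14, Z2 uncovered — not redundant.
2 redundant: P2, P4.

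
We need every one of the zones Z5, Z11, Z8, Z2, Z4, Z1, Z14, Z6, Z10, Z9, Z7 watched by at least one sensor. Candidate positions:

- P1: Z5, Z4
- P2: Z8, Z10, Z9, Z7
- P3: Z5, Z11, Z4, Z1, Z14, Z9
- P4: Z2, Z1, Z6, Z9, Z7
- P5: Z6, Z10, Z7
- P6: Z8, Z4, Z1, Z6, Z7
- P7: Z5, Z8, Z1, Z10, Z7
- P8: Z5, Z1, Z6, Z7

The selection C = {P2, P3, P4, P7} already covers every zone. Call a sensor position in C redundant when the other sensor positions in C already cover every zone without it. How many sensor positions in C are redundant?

Drop P2: the rest still cover every zone — redundant.
Drop P3: Z11, Z4, Z14 uncovered — not redundant.
Drop P4: Z2, Z6 uncovered — not redundant.
Drop P7: the rest still cover every zone — redundant.
2 redundant: P2, P7.

2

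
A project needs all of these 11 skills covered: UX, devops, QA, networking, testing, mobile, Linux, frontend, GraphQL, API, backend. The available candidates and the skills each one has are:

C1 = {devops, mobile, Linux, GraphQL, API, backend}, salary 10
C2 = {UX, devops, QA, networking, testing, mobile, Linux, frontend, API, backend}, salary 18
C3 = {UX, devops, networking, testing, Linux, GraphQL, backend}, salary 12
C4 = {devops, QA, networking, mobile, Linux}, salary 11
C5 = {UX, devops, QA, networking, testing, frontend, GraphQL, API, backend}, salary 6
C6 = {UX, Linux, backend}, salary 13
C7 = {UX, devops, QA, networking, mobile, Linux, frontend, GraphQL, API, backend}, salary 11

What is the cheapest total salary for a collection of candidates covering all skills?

C1, C5 cover every skill at salary 10 + 6 = 16.
Any cover uses at least 2 candidates; among all covering selections none totals below 16.

16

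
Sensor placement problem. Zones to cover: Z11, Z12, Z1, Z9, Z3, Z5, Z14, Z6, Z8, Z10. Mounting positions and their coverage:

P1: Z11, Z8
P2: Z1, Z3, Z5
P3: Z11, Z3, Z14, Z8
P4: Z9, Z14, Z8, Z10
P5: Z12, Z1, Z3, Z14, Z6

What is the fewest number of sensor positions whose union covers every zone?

P1, P2, P4, P5 together cover {Z11, Z12, Z1, Z9, Z3, Z5, Z14, Z6, Z8, Z10} — every zone.
No 3 of the 5 sensor positions cover everything (all 10 triples fall short), so 4 is minimum.

4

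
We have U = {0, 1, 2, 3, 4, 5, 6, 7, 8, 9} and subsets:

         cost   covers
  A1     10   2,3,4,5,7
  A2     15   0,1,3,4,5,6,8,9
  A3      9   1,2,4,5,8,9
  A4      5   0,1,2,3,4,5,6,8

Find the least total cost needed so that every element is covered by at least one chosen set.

A1, A3, A4 cover every element at cost 10 + 9 + 5 = 24.
Any cover uses at least 2 sets; among all covering selections none totals below 24.

24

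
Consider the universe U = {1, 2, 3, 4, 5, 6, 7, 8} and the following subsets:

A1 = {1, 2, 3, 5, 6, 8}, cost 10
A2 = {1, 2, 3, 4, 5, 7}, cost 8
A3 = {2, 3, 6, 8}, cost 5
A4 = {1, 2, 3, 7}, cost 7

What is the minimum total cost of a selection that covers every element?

13

A2, A3 cover every element at cost 8 + 5 = 13.
Any cover uses at least 2 sets; among all covering selections none totals below 13.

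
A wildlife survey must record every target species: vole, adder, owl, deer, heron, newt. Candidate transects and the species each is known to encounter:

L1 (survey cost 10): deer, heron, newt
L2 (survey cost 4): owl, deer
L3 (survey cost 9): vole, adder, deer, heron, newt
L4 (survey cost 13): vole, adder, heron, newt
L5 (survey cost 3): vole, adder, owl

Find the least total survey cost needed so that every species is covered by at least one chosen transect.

L3, L5 cover every species at survey cost 9 + 3 = 12.
Any cover uses at least 2 transects; among all covering selections none totals below 12.

12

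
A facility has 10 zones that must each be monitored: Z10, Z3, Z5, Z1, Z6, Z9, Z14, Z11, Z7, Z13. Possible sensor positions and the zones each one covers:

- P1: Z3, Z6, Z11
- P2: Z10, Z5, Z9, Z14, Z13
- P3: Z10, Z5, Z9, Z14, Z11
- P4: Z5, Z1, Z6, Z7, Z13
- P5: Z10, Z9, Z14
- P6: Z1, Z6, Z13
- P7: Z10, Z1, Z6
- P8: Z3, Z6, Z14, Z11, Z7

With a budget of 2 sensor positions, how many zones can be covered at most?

Choosing P2, P8 covers {Z10, Z3, Z5, Z6, Z9, Z14, Z11, Z7, Z13} — 9 zones.
No choice of 2 sensor positions does better; here Z1 is left uncovered.

9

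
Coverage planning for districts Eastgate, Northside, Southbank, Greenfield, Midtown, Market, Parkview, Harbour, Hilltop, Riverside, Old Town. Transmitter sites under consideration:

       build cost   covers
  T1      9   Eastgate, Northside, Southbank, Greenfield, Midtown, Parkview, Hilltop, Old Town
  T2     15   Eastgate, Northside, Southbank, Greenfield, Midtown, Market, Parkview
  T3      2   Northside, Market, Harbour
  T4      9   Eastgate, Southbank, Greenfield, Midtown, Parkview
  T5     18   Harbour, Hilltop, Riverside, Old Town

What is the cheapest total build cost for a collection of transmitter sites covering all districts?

T1, T3, T5 cover every district at build cost 9 + 2 + 18 = 29.
Any cover uses at least 2 transmitter sites; among all covering selections none totals below 29.

29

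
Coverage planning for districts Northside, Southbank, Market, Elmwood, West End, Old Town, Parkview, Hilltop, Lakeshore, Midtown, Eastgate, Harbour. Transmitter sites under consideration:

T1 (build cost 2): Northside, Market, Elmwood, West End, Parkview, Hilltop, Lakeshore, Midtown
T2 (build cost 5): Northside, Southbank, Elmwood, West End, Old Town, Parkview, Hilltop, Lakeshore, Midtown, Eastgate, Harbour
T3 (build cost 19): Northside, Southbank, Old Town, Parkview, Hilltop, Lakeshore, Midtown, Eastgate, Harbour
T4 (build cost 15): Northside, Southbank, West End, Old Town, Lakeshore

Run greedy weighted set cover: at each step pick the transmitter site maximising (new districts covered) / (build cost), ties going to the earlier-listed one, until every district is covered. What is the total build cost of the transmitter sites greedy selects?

7

Pick 1: T1 adds 8 new (Northside, Market, Elmwood, West End, Parkview, Hilltop, Lakeshore, Midtown) at build cost 2 (ratio 8/2).
Pick 2: T2 adds 4 new (Southbank, Old Town, Eastgate, Harbour) at build cost 5 (ratio 4/5).
Greedy total build cost: 2 + 5 = 7.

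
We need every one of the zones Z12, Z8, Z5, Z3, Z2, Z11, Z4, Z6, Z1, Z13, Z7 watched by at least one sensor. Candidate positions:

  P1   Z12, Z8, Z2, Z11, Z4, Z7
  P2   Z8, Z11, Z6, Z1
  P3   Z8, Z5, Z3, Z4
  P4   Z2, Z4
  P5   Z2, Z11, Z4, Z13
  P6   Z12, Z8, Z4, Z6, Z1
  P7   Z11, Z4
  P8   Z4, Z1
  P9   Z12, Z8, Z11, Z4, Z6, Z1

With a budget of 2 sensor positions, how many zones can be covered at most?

Choosing P1, P2 covers {Z12, Z8, Z2, Z11, Z4, Z6, Z1, Z7} — 8 zones.
No choice of 2 sensor positions does better; here Z5, Z3, Z13 are left uncovered.

8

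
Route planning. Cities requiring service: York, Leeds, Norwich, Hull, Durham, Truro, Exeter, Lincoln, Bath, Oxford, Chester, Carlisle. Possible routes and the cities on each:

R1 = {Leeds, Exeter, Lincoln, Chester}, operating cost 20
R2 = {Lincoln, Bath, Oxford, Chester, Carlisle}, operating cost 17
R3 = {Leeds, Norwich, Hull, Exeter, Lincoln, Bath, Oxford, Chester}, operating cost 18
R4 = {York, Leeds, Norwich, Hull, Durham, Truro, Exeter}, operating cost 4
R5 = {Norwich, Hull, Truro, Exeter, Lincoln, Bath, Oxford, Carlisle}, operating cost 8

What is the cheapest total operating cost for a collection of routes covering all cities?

R2, R4 cover every city at operating cost 17 + 4 = 21.
Any cover uses at least 2 routes; among all covering selections none totals below 21.

21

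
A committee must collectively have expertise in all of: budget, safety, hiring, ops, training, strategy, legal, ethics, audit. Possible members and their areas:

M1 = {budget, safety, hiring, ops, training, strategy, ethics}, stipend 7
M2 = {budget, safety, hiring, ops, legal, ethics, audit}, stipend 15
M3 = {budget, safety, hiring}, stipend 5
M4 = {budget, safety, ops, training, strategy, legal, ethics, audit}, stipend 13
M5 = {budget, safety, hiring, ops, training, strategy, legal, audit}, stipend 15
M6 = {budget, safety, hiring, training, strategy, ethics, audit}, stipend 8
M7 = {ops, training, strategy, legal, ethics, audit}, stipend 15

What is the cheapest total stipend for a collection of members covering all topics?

18

M3, M4 cover every topic at stipend 5 + 13 = 18.
Any cover uses at least 2 members; among all covering selections none totals below 18.
Greedy by coverage-per-stipend would pick M1, M4 for 20 — worse than the optimum 18.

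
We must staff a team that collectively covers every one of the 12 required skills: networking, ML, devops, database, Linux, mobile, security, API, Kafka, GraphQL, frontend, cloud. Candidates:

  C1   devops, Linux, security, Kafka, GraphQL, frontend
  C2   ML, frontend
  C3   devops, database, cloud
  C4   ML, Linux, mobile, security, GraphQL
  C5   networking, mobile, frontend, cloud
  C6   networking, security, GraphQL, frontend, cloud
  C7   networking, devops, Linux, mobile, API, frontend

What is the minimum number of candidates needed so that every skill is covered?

4

C1, C2, C3, C7 together cover {networking, ML, devops, database, Linux, mobile, security, API, Kafka, GraphQL, frontend, cloud} — every skill.
No 3 of the 7 candidates cover everything (all 35 triples fall short), so 4 is minimum.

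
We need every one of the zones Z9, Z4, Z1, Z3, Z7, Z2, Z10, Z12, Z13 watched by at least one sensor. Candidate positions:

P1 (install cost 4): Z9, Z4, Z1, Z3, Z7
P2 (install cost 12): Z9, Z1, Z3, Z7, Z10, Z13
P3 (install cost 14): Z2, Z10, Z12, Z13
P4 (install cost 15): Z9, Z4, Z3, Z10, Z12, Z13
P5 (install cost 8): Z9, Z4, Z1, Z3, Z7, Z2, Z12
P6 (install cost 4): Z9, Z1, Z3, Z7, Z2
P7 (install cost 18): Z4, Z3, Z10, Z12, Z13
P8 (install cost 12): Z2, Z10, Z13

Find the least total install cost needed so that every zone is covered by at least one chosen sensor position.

18

P1, P3 cover every zone at install cost 4 + 14 = 18.
Any cover uses at least 2 sensor positions; among all covering selections none totals below 18.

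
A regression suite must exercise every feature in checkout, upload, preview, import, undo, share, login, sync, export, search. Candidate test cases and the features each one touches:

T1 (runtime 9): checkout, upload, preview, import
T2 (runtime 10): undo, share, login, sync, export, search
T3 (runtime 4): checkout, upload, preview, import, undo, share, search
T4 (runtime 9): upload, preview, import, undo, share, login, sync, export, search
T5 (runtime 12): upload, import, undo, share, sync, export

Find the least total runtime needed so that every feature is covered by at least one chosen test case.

13

T3, T4 cover every feature at runtime 4 + 9 = 13.
Any cover uses at least 2 test cases; among all covering selections none totals below 13.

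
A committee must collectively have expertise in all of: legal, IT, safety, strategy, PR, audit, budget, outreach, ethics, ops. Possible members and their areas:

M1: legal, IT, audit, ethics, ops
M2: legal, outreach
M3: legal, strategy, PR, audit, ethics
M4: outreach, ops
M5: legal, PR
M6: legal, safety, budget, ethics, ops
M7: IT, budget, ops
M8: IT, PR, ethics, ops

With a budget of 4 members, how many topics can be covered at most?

10

Choosing M1, M2, M3, M6 covers {legal, IT, safety, strategy, PR, audit, budget, outreach, ethics, ops} — 10 topics.
That is all 10 topics.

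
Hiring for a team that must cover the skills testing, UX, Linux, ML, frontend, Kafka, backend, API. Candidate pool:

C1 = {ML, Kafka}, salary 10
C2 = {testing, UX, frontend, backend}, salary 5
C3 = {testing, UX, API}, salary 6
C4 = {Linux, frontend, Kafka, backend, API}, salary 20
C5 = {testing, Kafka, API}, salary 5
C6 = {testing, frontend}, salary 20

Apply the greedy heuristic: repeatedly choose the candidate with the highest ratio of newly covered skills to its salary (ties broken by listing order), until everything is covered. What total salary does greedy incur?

40

Pick 1: C2 adds 4 new (testing, UX, frontend, backend) at salary 5 (ratio 4/5).
Pick 2: C5 adds 2 new (Kafka, API) at salary 5 (ratio 2/5).
Pick 3: C1 adds 1 new (ML) at salary 10 (ratio 1/10).
Pick 4: C4 adds 1 new (Linux) at salary 20 (ratio 1/20).
Greedy total salary: 5 + 5 + 10 + 20 = 40. (The true optimum is 35, so greedy overshoots here.)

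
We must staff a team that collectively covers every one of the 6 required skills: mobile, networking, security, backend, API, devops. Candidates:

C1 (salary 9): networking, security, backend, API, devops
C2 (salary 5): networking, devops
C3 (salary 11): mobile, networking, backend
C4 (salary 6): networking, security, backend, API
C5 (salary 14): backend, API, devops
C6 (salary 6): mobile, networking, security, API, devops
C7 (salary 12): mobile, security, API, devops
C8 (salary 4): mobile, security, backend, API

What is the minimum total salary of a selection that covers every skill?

9

C2, C8 cover every skill at salary 5 + 4 = 9.
Any cover uses at least 2 candidates; among all covering selections none totals below 9.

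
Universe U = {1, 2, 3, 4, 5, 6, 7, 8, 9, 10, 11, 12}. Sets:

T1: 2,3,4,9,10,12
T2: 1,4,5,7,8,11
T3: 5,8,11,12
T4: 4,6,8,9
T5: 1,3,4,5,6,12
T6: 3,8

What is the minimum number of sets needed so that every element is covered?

T1, T2, T4 together cover {1, 2, 3, 4, 5, 6, 7, 8, 9, 10, 11, 12} — every element.
No 2 of the 6 sets cover everything (all 15 pairs fall short), so 3 is minimum.

3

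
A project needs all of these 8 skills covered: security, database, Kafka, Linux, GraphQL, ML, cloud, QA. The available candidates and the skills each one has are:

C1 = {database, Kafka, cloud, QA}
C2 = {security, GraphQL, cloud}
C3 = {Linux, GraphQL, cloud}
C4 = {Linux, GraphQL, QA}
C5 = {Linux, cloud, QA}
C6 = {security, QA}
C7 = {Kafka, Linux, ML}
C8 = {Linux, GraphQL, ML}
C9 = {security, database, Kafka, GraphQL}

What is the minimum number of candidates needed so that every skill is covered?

3

C1, C2, C7 together cover {security, database, Kafka, Linux, GraphQL, ML, cloud, QA} — every skill.
No 2 of the 9 candidates cover everything (all 36 pairs fall short), so 3 is minimum.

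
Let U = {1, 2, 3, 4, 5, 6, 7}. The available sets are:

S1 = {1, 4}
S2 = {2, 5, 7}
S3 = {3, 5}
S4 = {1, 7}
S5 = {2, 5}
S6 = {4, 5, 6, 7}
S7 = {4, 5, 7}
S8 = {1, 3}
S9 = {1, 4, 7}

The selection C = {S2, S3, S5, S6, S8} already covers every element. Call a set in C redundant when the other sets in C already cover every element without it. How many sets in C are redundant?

Drop S2: the rest still cover every element — redundant.
Drop S3: the rest still cover every element — redundant.
Drop S5: the rest still cover every element — redundant.
Drop S6: 4, 6 uncovered — not redundant.
Drop S8: 1 uncovered — not redundant.
3 redundant: S2, S3, S5.

3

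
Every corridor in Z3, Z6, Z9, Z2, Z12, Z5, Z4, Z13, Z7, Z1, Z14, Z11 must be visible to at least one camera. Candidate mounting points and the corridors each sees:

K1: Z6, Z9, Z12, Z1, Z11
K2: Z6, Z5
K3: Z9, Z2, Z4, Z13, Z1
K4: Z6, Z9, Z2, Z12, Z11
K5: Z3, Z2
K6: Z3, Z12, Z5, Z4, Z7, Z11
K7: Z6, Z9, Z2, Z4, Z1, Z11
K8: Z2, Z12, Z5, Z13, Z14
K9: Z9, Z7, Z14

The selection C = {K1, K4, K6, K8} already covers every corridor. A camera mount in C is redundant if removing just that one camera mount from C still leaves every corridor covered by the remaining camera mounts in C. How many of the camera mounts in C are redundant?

1

Drop K1: Z1 uncovered — not redundant.
Drop K4: the rest still cover every corridor — redundant.
Drop K6: Z3, Z4, Z7 uncovered — not redundant.
Drop K8: Z13, Z14 uncovered — not redundant.
1 redundant: K4.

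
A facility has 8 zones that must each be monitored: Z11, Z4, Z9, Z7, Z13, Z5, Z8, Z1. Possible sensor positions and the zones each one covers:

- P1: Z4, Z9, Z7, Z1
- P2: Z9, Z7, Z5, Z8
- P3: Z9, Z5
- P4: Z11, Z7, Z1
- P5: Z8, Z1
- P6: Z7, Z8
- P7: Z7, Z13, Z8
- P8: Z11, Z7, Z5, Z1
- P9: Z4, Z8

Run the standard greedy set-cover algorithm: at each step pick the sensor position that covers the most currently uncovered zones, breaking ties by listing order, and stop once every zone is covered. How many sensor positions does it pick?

Pick 1: P1 covers 4 new zones (Z4, Z9, Z7, Z1).
Pick 2: P2 covers 2 new zones (Z5, Z8).
Pick 3: P4 covers 1 new zones (Z11).
Pick 4: P7 covers 1 new zones (Z13).
Greedy uses 4 sensor positions. (The true minimum is 3.)

4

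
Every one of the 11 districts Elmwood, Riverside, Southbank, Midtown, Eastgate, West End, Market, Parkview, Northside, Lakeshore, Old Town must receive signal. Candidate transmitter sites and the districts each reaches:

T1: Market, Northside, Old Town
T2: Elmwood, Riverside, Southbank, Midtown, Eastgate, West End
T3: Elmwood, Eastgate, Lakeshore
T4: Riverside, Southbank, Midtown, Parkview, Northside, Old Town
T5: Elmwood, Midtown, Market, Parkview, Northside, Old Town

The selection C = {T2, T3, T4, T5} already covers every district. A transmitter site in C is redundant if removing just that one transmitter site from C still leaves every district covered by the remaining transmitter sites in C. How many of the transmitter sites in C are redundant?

1

Drop T2: West End uncovered — not redundant.
Drop T3: Lakeshore uncovered — not redundant.
Drop T4: the rest still cover every district — redundant.
Drop T5: Market uncovered — not redundant.
1 redundant: T4.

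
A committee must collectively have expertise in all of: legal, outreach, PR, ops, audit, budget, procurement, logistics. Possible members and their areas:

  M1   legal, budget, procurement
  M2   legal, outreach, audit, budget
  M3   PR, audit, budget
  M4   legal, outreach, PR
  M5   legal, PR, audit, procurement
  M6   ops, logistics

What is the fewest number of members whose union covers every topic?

M2, M5, M6 together cover {legal, outreach, PR, ops, audit, budget, procurement, logistics} — every topic.
No 2 of the 6 members cover everything (all 15 pairs fall short), so 3 is minimum.

3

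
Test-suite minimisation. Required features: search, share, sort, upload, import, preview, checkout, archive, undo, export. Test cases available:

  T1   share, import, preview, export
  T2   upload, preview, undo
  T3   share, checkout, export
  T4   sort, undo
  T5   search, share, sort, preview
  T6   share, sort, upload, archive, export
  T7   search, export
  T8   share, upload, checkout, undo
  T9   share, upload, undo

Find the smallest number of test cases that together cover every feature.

4

T1, T5, T6, T8 together cover {search, share, sort, upload, import, preview, checkout, archive, undo, export} — every feature.
No 3 of the 9 test cases cover everything (all 84 triples fall short), so 4 is minimum.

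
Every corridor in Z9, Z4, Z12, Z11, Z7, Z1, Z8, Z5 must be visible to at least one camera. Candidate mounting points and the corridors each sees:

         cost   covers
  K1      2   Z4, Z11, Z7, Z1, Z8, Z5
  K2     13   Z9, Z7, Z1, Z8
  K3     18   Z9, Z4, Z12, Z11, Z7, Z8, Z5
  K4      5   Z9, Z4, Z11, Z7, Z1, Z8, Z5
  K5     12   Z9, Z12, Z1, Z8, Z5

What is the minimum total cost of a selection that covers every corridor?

14

K1, K5 cover every corridor at cost 2 + 12 = 14.
Any cover uses at least 2 camera mounts; among all covering selections none totals below 14.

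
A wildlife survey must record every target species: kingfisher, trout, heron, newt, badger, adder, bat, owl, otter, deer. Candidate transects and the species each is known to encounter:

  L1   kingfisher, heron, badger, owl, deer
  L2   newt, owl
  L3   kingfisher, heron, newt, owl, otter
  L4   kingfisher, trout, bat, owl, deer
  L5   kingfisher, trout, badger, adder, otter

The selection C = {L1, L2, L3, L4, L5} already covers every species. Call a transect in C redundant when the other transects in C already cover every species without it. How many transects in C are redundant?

3

Drop L1: the rest still cover every species — redundant.
Drop L2: the rest still cover every species — redundant.
Drop L3: the rest still cover every species — redundant.
Drop L4: bat uncovered — not redundant.
Drop L5: adder uncovered — not redundant.
3 redundant: L1, L2, L3.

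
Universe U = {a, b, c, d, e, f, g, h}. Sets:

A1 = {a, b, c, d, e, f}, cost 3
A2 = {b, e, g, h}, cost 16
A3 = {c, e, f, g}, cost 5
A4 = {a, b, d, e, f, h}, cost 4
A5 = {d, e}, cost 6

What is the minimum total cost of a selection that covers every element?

9

A3, A4 cover every element at cost 5 + 4 = 9.
Any cover uses at least 2 sets; among all covering selections none totals below 9.
Greedy by coverage-per-cost would pick A1, A4, A3 for 12 — worse than the optimum 9.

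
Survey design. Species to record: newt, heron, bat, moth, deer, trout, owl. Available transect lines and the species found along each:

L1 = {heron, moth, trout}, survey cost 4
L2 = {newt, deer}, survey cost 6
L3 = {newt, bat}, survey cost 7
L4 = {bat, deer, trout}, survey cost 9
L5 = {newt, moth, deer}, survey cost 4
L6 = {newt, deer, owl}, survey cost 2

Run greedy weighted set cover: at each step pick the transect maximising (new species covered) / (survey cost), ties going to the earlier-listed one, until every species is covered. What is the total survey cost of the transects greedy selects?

Pick 1: L6 adds 3 new (newt, deer, owl) at survey cost 2 (ratio 3/2).
Pick 2: L1 adds 3 new (heron, moth, trout) at survey cost 4 (ratio 3/4).
Pick 3: L3 adds 1 new (bat) at survey cost 7 (ratio 1/7).
Greedy total survey cost: 2 + 4 + 7 = 13.

13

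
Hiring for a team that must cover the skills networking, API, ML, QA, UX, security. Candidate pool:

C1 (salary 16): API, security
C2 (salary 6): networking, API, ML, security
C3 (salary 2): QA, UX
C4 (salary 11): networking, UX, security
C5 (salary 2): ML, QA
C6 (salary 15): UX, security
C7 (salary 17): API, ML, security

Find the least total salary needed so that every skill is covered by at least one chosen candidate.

C2, C3 cover every skill at salary 6 + 2 = 8.
Any cover uses at least 2 candidates; among all covering selections none totals below 8.

8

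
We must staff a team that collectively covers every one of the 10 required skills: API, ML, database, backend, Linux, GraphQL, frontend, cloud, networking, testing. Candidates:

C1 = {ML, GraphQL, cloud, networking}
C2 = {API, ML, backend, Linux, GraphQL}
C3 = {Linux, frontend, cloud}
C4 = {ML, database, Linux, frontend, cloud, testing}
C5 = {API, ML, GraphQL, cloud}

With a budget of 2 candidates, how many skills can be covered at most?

Choosing C2, C4 covers {API, ML, database, backend, Linux, GraphQL, frontend, cloud, testing} — 9 skills.
No choice of 2 candidates does better; here networking is left uncovered.

9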